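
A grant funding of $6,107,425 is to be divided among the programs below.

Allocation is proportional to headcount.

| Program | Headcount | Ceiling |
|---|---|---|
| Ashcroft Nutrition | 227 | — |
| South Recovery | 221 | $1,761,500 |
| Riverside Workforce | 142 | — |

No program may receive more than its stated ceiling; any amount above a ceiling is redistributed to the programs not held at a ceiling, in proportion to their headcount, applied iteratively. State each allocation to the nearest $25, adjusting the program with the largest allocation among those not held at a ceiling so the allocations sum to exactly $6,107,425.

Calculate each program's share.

Combined headcount = 590.
Pro-rata shares before constraints: Ashcroft Nutrition 2,349,805.89; South Recovery 2,287,696.48; Riverside Workforce 1,469,922.63.
Cap binds for South Recovery ($1,761,500); residual $4,345,925 reallocated over remaining headcount 369.
Shares after redistribution: Ashcroft Nutrition 2,673,509.42 → $2,673,500; Riverside Workforce 1,672,415.58 → $1,672,425.

Ashcroft Nutrition: $2,673,500 | South Recovery: $1,761,500 | Riverside Workforce: $1,672,425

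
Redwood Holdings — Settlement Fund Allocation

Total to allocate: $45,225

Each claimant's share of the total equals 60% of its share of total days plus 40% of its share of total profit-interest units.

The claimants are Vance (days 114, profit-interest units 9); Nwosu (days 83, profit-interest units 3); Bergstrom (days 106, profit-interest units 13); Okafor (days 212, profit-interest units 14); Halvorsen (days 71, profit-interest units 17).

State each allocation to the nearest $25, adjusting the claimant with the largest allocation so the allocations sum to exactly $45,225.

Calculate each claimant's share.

Days total 586; profit-interest units total 56.
Combined weights (60% days + 40% profit-interest units): Vance 0.1810; Nwosu 0.1064; Bergstrom 0.2014; Okafor 0.3171; Halvorsen 0.1941.
Pro-rata amounts: Vance 8,186.14; Nwosu 4,812.46; Bergstrom 9,107.84; Okafor 14,339.26; Halvorsen 8,779.29.
At nearest $25: Vance $8,175; Nwosu $4,800; Bergstrom $9,100; Okafor $14,350; Halvorsen $8,775. Sum = $45,200.
Difference $45,225 − $45,200 = +$25 applied to largest allocation (Okafor): Okafor becomes $14,375.

Vance: $8,175; Nwosu: $4,800; Bergstrom: $9,100; Okafor: $14,375; Halvorsen: $8,775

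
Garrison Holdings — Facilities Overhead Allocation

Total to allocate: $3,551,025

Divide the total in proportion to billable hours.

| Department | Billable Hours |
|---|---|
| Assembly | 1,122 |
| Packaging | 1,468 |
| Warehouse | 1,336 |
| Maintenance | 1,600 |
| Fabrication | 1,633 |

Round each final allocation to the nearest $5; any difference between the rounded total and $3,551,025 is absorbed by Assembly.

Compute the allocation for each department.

Sum of billable hours: 7,159.
Raw shares: Assembly 1,122/7,159 × $3,551,025 = 556,537.23; Packaging 1,468/7,159 × $3,551,025 = 728,161.01; Warehouse 1,336/7,159 × $3,551,025 = 662,686.05; Maintenance 1,600/7,159 × $3,551,025 = 793,635.98; Fabrication 1,633/7,159 × $3,551,025 = 810,004.72.
After rounding ($5): Assembly $556,535; Packaging $728,160; Warehouse $662,685; Maintenance $793,635; Fabrication $810,005. Sum = $3,551,020.
Difference $3,551,025 − $3,551,020 = +$5 applied to Assembly: Assembly becomes $556,540.

Assembly: $556,540 | Packaging: $728,160 | Warehouse: $662,685 | Maintenance: $793,635 | Fabrication: $810,005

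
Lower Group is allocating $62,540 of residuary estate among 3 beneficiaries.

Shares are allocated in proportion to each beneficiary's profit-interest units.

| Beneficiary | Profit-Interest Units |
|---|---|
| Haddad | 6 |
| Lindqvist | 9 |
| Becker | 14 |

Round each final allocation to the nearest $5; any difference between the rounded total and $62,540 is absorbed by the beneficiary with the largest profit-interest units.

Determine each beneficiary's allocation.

Profit-interest units total: 6 + 9 + 14 = 29.
Pro-rata amounts: Haddad 12,939.31; Lindqvist 19,408.97; Becker 30,191.72.
After rounding ($5): Haddad $12,940; Lindqvist $19,410; Becker $30,190. Sum = $62,540.
No rounding difference to absorb.

Haddad: $12,940; Lindqvist: $19,410; Becker: $30,190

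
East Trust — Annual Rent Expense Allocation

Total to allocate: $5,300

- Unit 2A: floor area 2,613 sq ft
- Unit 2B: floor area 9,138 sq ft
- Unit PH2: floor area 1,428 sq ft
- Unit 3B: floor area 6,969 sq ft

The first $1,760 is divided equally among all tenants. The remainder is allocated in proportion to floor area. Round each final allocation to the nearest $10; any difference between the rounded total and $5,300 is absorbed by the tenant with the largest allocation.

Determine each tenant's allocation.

$1,760 shared equally gives $440 per tenant.
Remainder $3,540 by floor area (total 20,148): Unit 2A 459.10 → $460; Unit 2B 1,605.54 → $1,610; Unit PH2 250.90 → $250; Unit 3B 1,224.45 → $1,220.
Totals: Unit 2A $440 + $460 = $900; Unit 2B $440 + $1,610 = $2,050; Unit PH2 $440 + $250 = $690; Unit 3B $440 + $1,220 = $1,660.

Unit 2A: $900; Unit 2B: $2,050; Unit PH2: $690; Unit 3B: $1,660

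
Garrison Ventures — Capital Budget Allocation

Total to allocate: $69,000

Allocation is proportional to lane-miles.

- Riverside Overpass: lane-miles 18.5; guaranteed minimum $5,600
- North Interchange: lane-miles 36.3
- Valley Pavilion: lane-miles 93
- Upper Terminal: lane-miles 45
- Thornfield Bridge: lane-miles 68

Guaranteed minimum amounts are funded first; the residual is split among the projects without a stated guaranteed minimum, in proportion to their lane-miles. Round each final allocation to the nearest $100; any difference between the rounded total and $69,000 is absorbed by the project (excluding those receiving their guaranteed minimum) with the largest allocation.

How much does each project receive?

Fund the minimums — Riverside Overpass $5,600. Balance $63,400.
Balance split over remaining lane-miles 242.3: North Interchange 9,498.23 → $9,500; Valley Pavilion 24,334.30 → $24,300; Upper Terminal 11,774.66 → $11,800; Thornfield Bridge 17,792.82 → $17,800.

Riverside Overpass: $5,600 | North Interchange: $9,500 | Valley Pavilion: $24,300 | Upper Terminal: $11,800 | Thornfield Bridge: $17,800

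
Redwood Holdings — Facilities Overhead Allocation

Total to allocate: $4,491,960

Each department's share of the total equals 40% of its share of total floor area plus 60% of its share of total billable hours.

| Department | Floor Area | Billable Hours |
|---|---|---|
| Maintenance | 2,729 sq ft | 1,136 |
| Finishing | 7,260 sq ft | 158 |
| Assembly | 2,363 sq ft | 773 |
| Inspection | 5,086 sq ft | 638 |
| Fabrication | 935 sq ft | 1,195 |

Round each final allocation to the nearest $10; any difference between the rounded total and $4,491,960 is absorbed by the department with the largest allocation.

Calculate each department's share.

Maintenance: $1,051,930 | Finishing: $819,180 | Assembly: $765,290 | Inspection: $938,290 | Fabrication: $917,270

Floor area total 18,373; billable hours total 3,900.
Composite weights (40% floor area + 60% billable hours): Maintenance 0.2342; Finishing 0.1824; Assembly 0.1704; Inspection 0.2089; Fabrication 0.2042.
Unrounded shares: Maintenance 1,051,938.42; Finishing 819,179.48; Assembly 765,286.83; Inspection 938,287.54; Fabrication 917,267.71.
After rounding ($10): Maintenance $1,051,940; Finishing $819,180; Assembly $765,290; Inspection $938,290; Fabrication $917,270. Sum = $4,491,970.
Difference $4,491,960 − $4,491,970 = −$10 applied to largest allocation (Maintenance): Maintenance becomes $1,051,930.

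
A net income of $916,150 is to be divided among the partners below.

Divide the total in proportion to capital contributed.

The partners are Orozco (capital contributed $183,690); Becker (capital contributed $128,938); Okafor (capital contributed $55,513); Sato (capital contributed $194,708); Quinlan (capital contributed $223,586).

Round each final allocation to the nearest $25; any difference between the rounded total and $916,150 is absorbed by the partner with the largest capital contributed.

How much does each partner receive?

Sum of capital contributed: 786,435.
Unrounded shares: Orozco 183,690/786,435 × $916,150 = 213,987.92; Becker 128,938/786,435 × $916,150 = 150,205.10; Okafor 55,513/786,435 × $916,150 = 64,669.34; Sato 194,708/786,435 × $916,150 = 226,823.24; Quinlan 223,586/786,435 × $916,150 = 260,464.39.
At nearest $25: Orozco $214,000; Becker $150,200; Okafor $64,675; Sato $226,825; Quinlan $260,475. Sum = $916,175.
Difference $916,150 − $916,175 = −$25 applied to largest capital contributed (Quinlan): Quinlan becomes $260,450.

Orozco: $214,000; Becker: $150,200; Okafor: $64,675; Sato: $226,825; Quinlan: $260,450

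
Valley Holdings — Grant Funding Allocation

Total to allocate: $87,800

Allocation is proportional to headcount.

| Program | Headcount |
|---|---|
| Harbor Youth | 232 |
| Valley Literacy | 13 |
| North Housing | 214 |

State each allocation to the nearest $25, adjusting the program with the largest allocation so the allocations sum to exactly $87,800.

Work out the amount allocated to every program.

Headcount total: 459.
Raw shares: Harbor Youth 232/459 × $87,800 = 44,378.21; Valley Literacy 13/459 × $87,800 = 2,486.71; North Housing 214/459 × $87,800 = 40,935.08.
At nearest $25: Harbor Youth $44,375; Valley Literacy $2,475; North Housing $40,925. Sum = $87,775.
Difference $87,800 − $87,775 = +$25 applied to largest allocation (Harbor Youth): Harbor Youth becomes $44,400.

Harbor Youth: $44,400 · Valley Literacy: $2,475 · North Housing: $40,925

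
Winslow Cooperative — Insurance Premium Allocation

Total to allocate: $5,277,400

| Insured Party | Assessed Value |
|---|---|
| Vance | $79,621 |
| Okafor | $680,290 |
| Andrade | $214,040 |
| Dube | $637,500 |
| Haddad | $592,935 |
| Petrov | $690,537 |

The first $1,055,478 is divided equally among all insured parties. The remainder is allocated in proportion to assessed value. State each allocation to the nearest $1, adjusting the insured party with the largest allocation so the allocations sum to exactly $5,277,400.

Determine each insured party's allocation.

Equal tier: $1,055,478 ÷ 6 = $175,913 apiece.
Remainder $4,221,922 by assessed value (total 2,894,923): Vance 116,118.34 → $116,118; Okafor 992,127.02 → $992,127; Andrade 312,153.44 → $312,153; Dube 929,722.58 → $929,723; Haddad 864,729.501 → $864,730; Petrov 1,007,071.12 → $1,007,071.
Totals: Vance $175,913 + $116,118 = $292,031; Okafor $175,913 + $992,127 = $1,168,040; Andrade $175,913 + $312,153 = $488,066; Dube $175,913 + $929,723 = $1,105,636; Haddad $175,913 + $864,730 = $1,040,643; Petrov $175,913 + $1,007,071 = $1,182,984.

Vance: $292,031; Okafor: $1,168,040; Andrade: $488,066; Dube: $1,105,636; Haddad: $1,040,643; Petrov: $1,182,984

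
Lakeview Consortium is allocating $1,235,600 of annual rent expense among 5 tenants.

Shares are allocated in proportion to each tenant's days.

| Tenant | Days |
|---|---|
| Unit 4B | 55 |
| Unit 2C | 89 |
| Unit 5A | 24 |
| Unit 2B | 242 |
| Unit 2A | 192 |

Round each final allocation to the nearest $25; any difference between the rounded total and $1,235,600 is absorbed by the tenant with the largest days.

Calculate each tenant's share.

Days total: 602.
Raw shares: Unit 4B 55/602 × $1,235,600 = 112,887.04; Unit 2C 89/602 × $1,235,600 = 182,671.76; Unit 5A 24/602 × $1,235,600 = 49,259.80; Unit 2B 242/602 × $1,235,600 = 496,702.99; Unit 2A 192/602 × $1,235,600 = 394,078.41.
After rounding ($25): Unit 4B $112,875; Unit 2C $182,675; Unit 5A $49,250; Unit 2B $496,700; Unit 2A $394,075. Sum = $1,235,575.
Difference $1,235,600 − $1,235,575 = +$25 applied to largest days (Unit 2B): Unit 2B becomes $496,725.

Unit 4B: $112,875 · Unit 2C: $182,675 · Unit 5A: $49,250 · Unit 2B: $496,725 · Unit 2A: $394,075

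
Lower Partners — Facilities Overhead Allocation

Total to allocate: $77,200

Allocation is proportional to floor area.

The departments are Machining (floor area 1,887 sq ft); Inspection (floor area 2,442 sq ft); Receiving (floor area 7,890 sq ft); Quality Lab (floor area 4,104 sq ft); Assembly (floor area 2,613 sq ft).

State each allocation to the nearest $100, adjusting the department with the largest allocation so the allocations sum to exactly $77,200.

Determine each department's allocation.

Machining: $7,700; Inspection: $10,000; Receiving: $32,100; Quality Lab: $16,700; Assembly: $10,700

Combined floor area = 18,936.
Unrounded shares: Machining 1,887/18,936 × $77,200 = 7,693.09; Inspection 2,442/18,936 × $77,200 = 9,955.77; Receiving 7,890/18,936 × $77,200 = 32,166.67; Quality Lab 4,104/18,936 × $77,200 = 16,731.56; Assembly 2,613/18,936 × $77,200 = 10,652.92.
After rounding ($100): Machining $7,700; Inspection $10,000; Receiving $32,200; Quality Lab $16,700; Assembly $10,700. Sum = $77,300.
Difference $77,200 − $77,300 = −$100 applied to largest allocation (Receiving): Receiving becomes $32,100.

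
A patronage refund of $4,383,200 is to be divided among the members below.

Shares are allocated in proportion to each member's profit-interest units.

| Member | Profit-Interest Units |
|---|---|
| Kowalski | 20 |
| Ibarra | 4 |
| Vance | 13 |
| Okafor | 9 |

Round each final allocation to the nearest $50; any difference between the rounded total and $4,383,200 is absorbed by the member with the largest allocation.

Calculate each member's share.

Kowalski: $1,905,700 · Ibarra: $381,150 · Vance: $1,238,750 · Okafor: $857,600

Combined profit-interest units = 46.
Raw shares: Kowalski 20/46 × $4,383,200 = 1,905,739.13; Ibarra 4/46 × $4,383,200 = 381,147.83; Vance 13/46 × $4,383,200 = 1,238,730.43; Okafor 9/46 × $4,383,200 = 857,582.61.
After rounding ($50): Kowalski $1,905,750; Ibarra $381,150; Vance $1,238,750; Okafor $857,600. Sum = $4,383,250.
Difference $4,383,200 − $4,383,250 = −$50 applied to largest allocation (Kowalski): Kowalski becomes $1,905,700.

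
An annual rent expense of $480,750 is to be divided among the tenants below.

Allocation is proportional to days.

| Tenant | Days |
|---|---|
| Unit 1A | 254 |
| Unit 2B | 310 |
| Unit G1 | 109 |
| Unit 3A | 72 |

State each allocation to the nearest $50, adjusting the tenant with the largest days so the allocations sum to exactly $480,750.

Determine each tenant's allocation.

Unit 1A: $163,900 | Unit 2B: $200,050 | Unit G1: $70,350 | Unit 3A: $46,450

Total days = 254 + 310 + 109 + 72 = 745.
Pro-rata amounts: Unit 1A 163,906.71; Unit 2B 200,043.62; Unit G1 70,337.92; Unit 3A 46,461.74.
After rounding ($50): Unit 1A $163,900; Unit 2B $200,050; Unit G1 $70,350; Unit 3A $46,450. Sum = $480,750.
No rounding difference to absorb.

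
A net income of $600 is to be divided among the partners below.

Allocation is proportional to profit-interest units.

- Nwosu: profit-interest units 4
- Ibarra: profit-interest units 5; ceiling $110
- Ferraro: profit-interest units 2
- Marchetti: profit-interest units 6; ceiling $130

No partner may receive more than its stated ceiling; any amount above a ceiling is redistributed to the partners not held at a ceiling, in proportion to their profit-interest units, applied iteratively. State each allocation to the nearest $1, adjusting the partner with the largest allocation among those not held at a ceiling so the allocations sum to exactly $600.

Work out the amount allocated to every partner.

Nwosu: $240 | Ibarra: $110 | Ferraro: $120 | Marchetti: $130

Total profit-interest units = 17.
Unconstrained shares: Nwosu 141.18; Ibarra 176.47; Ferraro 70.59; Marchetti 211.76.
Cap binds for Ibarra ($110), Marchetti ($130); remaining pool $360 reallocated over remaining profit-interest units 6.
Remaining shares: Nwosu 240.00 → $240; Ferraro 120.00 → $120.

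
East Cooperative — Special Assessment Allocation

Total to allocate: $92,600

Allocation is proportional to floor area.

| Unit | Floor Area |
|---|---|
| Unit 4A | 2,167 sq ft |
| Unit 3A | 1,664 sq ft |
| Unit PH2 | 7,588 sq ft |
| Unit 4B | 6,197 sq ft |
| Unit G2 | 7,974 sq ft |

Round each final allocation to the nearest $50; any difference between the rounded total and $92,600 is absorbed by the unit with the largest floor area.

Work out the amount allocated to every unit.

Unit 4A: $7,850 · Unit 3A: $6,000 · Unit PH2: $27,450 · Unit 4B: $22,400 · Unit G2: $28,900

Total floor area = 2,167 + 1,664 + 7,588 + 6,197 + 7,974 = 25,590.
Raw shares: Unit 4A 7,841.51; Unit 3A 6,021.35; Unit PH2 27,457.94; Unit 4B 22,424.47; Unit G2 28,854.72.
Rounded to nearest $50: Unit 4A $7,850; Unit 3A $6,000; Unit PH2 $27,450; Unit 4B $22,400; Unit G2 $28,850. Sum = $92,550.
Difference $92,600 − $92,550 = +$50 applied to largest floor area (Unit G2): Unit G2 becomes $28,900.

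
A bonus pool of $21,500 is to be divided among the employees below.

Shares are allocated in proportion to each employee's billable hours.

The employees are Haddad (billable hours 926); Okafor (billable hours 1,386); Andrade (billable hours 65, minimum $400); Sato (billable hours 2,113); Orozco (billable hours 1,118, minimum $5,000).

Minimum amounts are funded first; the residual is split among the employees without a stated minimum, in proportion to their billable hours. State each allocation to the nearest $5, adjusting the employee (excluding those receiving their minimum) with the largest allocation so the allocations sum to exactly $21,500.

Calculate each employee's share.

Minimums first: Andrade $400; Orozco $5,000. Residual $16,100.
Residual split over remaining billable hours 4,425: Haddad 3,369.18 → $3,370; Okafor 5,042.85 → $5,045; Sato 7,687.98 → $7,690.
Rounding difference −$5 applied to Sato → $7,685.

Haddad: $3,370 | Okafor: $5,045 | Andrade: $400 | Sato: $7,685 | Orozco: $5,000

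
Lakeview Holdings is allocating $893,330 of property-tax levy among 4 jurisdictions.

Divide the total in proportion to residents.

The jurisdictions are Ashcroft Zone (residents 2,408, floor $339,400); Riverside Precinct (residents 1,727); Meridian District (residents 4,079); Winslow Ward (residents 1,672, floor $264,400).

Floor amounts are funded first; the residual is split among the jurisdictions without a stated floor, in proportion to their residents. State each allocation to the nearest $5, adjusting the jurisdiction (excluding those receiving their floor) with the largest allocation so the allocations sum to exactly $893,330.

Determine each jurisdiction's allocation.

Fund the minimums — Ashcroft Zone $339,400; Winslow Ward $264,400. Remaining pool $289,530.
Remaining pool split over remaining residents 5,806: Riverside Precinct 86,120.96 → $86,120; Meridian District 203,409.04 → $203,410.

Ashcroft Zone: $339,400; Riverside Precinct: $86,120; Meridian District: $203,410; Winslow Ward: $264,400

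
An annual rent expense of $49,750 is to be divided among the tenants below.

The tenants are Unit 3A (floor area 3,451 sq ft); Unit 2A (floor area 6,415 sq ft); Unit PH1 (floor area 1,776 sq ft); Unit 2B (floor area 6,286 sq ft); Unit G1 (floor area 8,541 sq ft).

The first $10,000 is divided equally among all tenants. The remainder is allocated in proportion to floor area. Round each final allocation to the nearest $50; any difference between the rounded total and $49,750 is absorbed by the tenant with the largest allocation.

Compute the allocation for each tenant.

Unit 3A: $7,200 | Unit 2A: $11,650 | Unit PH1: $4,650 | Unit 2B: $11,450 | Unit G1: $14,800

First tranche $10,000 split equally: $2,000 each.
Remainder $39,750 by floor area (total 26,469): Unit 3A 5,182.56 → $5,200; Unit 2A 9,633.77 → $9,650; Unit PH1 2,667.12 → $2,650; Unit 2B 9,440.04 → $9,450; Unit G1 12,826.50 → $12,850.
Rounding difference −$50 on remainder applied to Unit G1.
Totals: Unit 3A $2,000 + $5,200 = $7,200; Unit 2A $2,000 + $9,650 = $11,650; Unit PH1 $2,000 + $2,650 = $4,650; Unit 2B $2,000 + $9,450 = $11,450; Unit G1 $2,000 + $12,800 = $14,800.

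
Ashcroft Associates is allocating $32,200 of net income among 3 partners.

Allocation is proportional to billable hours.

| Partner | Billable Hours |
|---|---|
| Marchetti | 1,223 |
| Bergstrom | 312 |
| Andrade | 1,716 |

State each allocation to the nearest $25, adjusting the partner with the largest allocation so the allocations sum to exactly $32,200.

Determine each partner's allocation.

Marchetti: $12,125 · Bergstrom: $3,100 · Andrade: $16,975

Sum of billable hours: 3,251.
Raw shares: Marchetti 1,223/3,251 × $32,200 = 12,113.38; Bergstrom 312/3,251 × $32,200 = 3,090.25; Andrade 1,716/3,251 × $32,200 = 16,996.37.
Rounded to nearest $25: Marchetti $12,125; Bergstrom $3,100; Andrade $17,000. Sum = $32,225.
Difference $32,200 − $32,225 = −$25 applied to largest allocation (Andrade): Andrade becomes $16,975.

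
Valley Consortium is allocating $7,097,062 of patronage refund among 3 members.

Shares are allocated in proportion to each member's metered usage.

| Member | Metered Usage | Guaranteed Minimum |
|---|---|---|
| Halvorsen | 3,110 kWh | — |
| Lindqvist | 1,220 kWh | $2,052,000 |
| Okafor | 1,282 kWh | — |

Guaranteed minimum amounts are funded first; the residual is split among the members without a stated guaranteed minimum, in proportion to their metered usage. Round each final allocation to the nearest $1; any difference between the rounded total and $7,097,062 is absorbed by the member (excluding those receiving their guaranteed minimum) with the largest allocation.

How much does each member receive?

Fund the minimums — Lindqvist $2,052,000. Remaining pool $5,045,062.
Remaining pool split over remaining metered usage 4,392: Halvorsen 3,572,436.89 → $3,572,437; Okafor 1,472,625.11 → $1,472,625.

Halvorsen: $3,572,437 · Lindqvist: $2,052,000 · Okafor: $1,472,625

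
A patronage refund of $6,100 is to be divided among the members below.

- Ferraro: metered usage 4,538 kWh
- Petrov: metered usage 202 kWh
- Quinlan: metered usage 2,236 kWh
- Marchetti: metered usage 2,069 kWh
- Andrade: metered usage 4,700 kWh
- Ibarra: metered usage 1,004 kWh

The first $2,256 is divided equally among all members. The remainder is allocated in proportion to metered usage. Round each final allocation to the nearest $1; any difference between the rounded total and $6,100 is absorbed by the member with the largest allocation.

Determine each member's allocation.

$2,256 shared equally gives $376 per member.
Remainder $3,844 by metered usage (total 14,749): Ferraro 1,182.73 → $1,183; Petrov 52.65 → $53; Quinlan 582.76 → $583; Marchetti 539.24 → $539; Andrade 1,224.95 → $1,225; Ibarra 261.67 → $262.
Rounding difference −$1 on remainder applied to Andrade.
Totals: Ferraro $376 + $1,183 = $1,559; Petrov $376 + $53 = $429; Quinlan $376 + $583 = $959; Marchetti $376 + $539 = $915; Andrade $376 + $1,224 = $1,600; Ibarra $376 + $262 = $638.

Ferraro: $1,559 | Petrov: $429 | Quinlan: $959 | Marchetti: $915 | Andrade: $1,600 | Ibarra: $638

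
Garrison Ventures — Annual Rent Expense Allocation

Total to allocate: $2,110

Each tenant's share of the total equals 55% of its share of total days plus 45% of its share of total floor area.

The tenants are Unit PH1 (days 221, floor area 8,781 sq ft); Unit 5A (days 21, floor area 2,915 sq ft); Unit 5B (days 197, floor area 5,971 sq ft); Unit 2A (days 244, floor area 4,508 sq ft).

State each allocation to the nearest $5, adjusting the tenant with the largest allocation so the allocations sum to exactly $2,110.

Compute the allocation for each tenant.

Totals — days 683, floor area 22,175.
Composite weights (55% days + 45% floor area): Unit PH1 0.3562; Unit 5A 0.0761; Unit 5B 0.2798; Unit 2A 0.2880.
Unrounded shares: Unit PH1 751.50; Unit 5A 160.50; Unit 5B 590.40; Unit 2A 607.61.
Rounded to nearest $5: Unit PH1 $750; Unit 5A $160; Unit 5B $590; Unit 2A $610. Sum = $2,110.
No rounding difference to absorb.

Unit PH1: $750 | Unit 5A: $160 | Unit 5B: $590 | Unit 2A: $610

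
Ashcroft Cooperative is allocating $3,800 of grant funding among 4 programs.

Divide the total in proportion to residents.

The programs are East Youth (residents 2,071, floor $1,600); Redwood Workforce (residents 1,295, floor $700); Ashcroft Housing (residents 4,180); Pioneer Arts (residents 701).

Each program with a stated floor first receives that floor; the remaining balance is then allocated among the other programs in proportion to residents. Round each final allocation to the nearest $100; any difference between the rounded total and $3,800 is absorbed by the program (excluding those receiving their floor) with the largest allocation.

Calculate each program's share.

East Youth: $1,600 | Redwood Workforce: $700 | Ashcroft Housing: $1,300 | Pioneer Arts: $200

Minimums first: East Youth $1,600; Redwood Workforce $700. Remaining pool $1,500.
Remaining pool split over remaining residents 4,881: Ashcroft Housing 1,284.57 → $1,300; Pioneer Arts 215.43 → $200.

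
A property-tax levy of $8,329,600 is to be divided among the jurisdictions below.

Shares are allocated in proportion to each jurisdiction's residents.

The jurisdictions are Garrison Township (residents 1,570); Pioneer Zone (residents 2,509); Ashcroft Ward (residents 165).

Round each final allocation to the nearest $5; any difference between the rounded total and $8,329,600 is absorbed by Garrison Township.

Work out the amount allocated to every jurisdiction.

Garrison Township: $3,081,405 | Pioneer Zone: $4,924,355 | Ashcroft Ward: $323,840

Residents total: 4,244.
Raw shares: Garrison Township 1,570/4,244 × $8,329,600 = 3,081,402.45; Pioneer Zone 2,509/4,244 × $8,329,600 = 4,924,355.89; Ashcroft Ward 165/4,244 × $8,329,600 = 323,841.66.
After rounding ($5): Garrison Township $3,081,400; Pioneer Zone $4,924,355; Ashcroft Ward $323,840. Sum = $8,329,595.
Difference $8,329,600 − $8,329,595 = +$5 applied to Garrison Township: Garrison Township becomes $3,081,405.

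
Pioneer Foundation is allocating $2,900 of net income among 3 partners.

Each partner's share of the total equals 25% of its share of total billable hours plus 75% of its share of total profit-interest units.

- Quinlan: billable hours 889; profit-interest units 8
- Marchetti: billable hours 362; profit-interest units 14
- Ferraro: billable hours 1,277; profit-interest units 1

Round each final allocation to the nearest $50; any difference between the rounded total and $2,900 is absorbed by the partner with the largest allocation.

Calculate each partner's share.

Quinlan: $1,000 · Marchetti: $1,450 · Ferraro: $450

Billable hours total 2,528; profit-interest units total 23.
Combined weights (25% billable hours + 75% profit-interest units): Quinlan 0.3488; Marchetti 0.4923; Ferraro 0.1589.
Pro-rata amounts: Quinlan 1,011.48; Marchetti 1,427.73; Ferraro 460.79.
After rounding ($50): Quinlan $1,000; Marchetti $1,450; Ferraro $450. Sum = $2,900.
Sum already equals the total — no adjustment.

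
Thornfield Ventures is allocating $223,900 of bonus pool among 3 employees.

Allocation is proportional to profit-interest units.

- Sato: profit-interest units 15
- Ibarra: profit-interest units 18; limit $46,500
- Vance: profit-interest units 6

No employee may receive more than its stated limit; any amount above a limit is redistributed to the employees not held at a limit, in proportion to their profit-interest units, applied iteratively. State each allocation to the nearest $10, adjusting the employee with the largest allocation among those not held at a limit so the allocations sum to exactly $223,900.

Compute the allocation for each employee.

Sum of profit-interest units: 39.
Proportional shares (ignoring caps): Sato 86,115.38; Ibarra 103,338.46; Vance 34,446.15.
Capped: Ibarra ($46,500); remaining pool $177,400 reallocated over remaining profit-interest units 21.
Remaining shares: Sato 126,714.29 → $126,710; Vance 50,685.71 → $50,690.

Sato: $126,710 · Ibarra: $46,500 · Vance: $50,690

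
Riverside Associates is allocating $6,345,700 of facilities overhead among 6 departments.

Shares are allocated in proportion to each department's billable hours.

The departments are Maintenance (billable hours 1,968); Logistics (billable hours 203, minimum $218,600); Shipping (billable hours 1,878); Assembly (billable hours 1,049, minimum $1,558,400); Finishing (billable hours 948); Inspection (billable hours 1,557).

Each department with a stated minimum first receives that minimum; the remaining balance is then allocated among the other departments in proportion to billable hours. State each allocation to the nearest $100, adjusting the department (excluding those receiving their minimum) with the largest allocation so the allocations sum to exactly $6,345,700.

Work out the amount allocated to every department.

Guaranteed amounts: Logistics $218,600; Assembly $1,558,400. Remaining pool $4,568,700.
Remaining pool split over remaining billable hours 6,351: Maintenance 1,415,714.31 → $1,415,700; Shipping 1,350,971.28 → $1,351,000; Finishing 681,959.94 → $682,000; Inspection 1,120,054.46 → $1,120,100.
Rounding difference −$100 applied to Maintenance → $1,415,600.

Maintenance: $1,415,600 | Logistics: $218,600 | Shipping: $1,351,000 | Assembly: $1,558,400 | Finishing: $682,000 | Inspection: $1,120,100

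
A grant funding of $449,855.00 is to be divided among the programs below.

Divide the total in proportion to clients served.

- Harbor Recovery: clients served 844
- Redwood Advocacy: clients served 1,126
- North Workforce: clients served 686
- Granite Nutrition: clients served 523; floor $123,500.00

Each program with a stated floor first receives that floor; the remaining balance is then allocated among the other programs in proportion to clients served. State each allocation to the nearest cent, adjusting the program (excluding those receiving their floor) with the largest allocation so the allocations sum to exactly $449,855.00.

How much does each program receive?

Harbor Recovery: $103,706.18 · Redwood Advocacy: $138,356.83 · North Workforce: $84,291.99 · Granite Nutrition: $123,500.00

Fund the minimums — Granite Nutrition $123,500.00. Residual $326,355.00.
Residual split over remaining clients served 2,656: Harbor Recovery 103,706.1822 → $103,706.18; Redwood Advocacy 138,356.8261 → $138,356.83; North Workforce 84,291.9917 → $84,291.99.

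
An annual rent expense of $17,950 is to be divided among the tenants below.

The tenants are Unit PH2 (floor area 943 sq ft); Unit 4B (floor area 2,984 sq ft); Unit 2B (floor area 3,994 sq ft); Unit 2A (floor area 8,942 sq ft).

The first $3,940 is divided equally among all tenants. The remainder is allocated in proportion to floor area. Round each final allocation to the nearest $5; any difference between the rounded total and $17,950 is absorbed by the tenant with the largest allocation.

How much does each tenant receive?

First tranche $3,940 split equally: $985 each.
Remainder $14,010 by floor area (total 16,863): Unit PH2 783.46 → $785; Unit 4B 2,479.15 → $2,480; Unit 2B 3,318.27 → $3,320; Unit 2A 7,429.13 → $7,430.
Rounding difference −$5 on remainder applied to Unit 2A.
Totals: Unit PH2 $985 + $785 = $1,770; Unit 4B $985 + $2,480 = $3,465; Unit 2B $985 + $3,320 = $4,305; Unit 2A $985 + $7,425 = $8,410.

Unit PH2: $1,770 | Unit 4B: $3,465 | Unit 2B: $4,305 | Unit 2A: $8,410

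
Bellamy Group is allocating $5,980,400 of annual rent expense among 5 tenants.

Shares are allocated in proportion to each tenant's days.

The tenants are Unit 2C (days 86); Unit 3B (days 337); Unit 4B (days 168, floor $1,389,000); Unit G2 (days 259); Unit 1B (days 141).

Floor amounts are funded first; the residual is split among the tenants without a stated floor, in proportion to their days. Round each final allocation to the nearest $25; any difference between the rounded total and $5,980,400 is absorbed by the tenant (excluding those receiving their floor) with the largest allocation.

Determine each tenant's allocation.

Unit 2C: $479,775 · Unit 3B: $1,880,075 · Unit 4B: $1,389,000 · Unit G2: $1,444,925 · Unit 1B: $786,625

Fund the minimums — Unit 4B $1,389,000. Balance $4,591,400.
Balance split over remaining days 823: Unit 2C 479,781.77 → $479,775; Unit 3B 1,880,075.09 → $1,880,075; Unit G2 1,444,924.18 → $1,444,925; Unit 1B 786,618.96 → $786,625.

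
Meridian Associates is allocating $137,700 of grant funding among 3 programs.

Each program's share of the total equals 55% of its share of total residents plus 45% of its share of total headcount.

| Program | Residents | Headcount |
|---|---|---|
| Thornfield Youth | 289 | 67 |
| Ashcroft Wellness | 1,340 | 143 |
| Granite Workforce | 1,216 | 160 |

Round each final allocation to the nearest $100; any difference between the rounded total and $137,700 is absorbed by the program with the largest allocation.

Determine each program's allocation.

Thornfield Youth: $18,900 | Ashcroft Wellness: $59,600 | Granite Workforce: $59,200

Residents total 2,845; headcount total 370.
Combined weights (55% residents + 45% headcount): Thornfield Youth 0.1374; Ashcroft Wellness 0.4330; Granite Workforce 0.4297.
Pro-rata amounts: Thornfield Youth 18,913.98; Ashcroft Wellness 59,619.95; Granite Workforce 59,166.07.
At nearest $100: Thornfield Youth $18,900; Ashcroft Wellness $59,600; Granite Workforce $59,200. Sum = $137,700.
Rounded total matches; no reconciliation needed.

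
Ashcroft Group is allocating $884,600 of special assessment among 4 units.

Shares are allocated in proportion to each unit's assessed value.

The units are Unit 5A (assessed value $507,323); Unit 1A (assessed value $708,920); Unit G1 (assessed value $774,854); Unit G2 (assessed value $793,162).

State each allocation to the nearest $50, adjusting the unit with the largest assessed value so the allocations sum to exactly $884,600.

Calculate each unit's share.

Sum of assessed value: 2,784,259.
Raw shares: Unit 5A 507,323/2,784,259 × $884,600 = 161,183.97; Unit 1A 708,920/2,784,259 × $884,600 = 225,234.30; Unit G1 774,854/2,784,259 × $884,600 = 246,182.50; Unit G2 793,162/2,784,259 × $884,600 = 251,999.22.
At nearest $50: Unit 5A $161,200; Unit 1A $225,250; Unit G1 $246,200; Unit G2 $252,000. Sum = $884,650.
Difference $884,600 − $884,650 = −$50 applied to largest assessed value (Unit G2): Unit G2 becomes $251,950.

Unit 5A: $161,200 · Unit 1A: $225,250 · Unit G1: $246,200 · Unit G2: $251,950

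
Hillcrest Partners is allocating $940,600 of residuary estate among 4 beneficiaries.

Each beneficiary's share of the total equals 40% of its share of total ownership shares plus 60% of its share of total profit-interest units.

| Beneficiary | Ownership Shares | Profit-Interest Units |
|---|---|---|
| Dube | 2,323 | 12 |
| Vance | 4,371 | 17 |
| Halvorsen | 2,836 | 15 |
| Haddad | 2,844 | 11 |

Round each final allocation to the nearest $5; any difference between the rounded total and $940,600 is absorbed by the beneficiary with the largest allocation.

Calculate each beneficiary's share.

Ownership shares total 12,374; profit-interest units total 55.
Blended shares (40% ownership shares + 60% profit-interest units): Dube 0.2060; Vance 0.3268; Halvorsen 0.2553; Haddad 0.2119.
Raw shares: Dube 193,765.51; Vance 307,341.81; Halvorsen 240,146.90; Haddad 199,345.78.
After rounding ($5): Dube $193,765; Vance $307,340; Halvorsen $240,145; Haddad $199,345. Sum = $940,595.
Difference $940,600 − $940,595 = +$5 applied to largest allocation (Vance): Vance becomes $307,345.

Dube: $193,765 · Vance: $307,345 · Halvorsen: $240,145 · Haddad: $199,345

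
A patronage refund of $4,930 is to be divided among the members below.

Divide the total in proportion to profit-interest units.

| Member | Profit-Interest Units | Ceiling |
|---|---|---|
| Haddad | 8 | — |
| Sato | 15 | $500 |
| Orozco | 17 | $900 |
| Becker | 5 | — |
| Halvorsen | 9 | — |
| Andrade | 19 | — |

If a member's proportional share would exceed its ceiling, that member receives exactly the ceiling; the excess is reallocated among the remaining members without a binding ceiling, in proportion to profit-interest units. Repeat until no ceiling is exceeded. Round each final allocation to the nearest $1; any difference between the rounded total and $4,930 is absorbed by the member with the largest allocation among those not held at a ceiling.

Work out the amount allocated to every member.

Haddad: $689 · Sato: $500 · Orozco: $900 · Becker: $430 · Halvorsen: $775 · Andrade: $1,636

Profit-interest units total: 73.
Unconstrained shares: Haddad 540.27; Sato 1,013.01; Orozco 1,148.08; Becker 337.67; Halvorsen 607.81; Andrade 1,283.15.
Cap binds for Sato ($500), Orozco ($900); residual $3,530 reallocated over remaining profit-interest units 41.
Remaining shares: Haddad 688.78 → $689; Becker 430.49 → $430; Halvorsen 774.88 → $775; Andrade 1,635.85 → $1,636.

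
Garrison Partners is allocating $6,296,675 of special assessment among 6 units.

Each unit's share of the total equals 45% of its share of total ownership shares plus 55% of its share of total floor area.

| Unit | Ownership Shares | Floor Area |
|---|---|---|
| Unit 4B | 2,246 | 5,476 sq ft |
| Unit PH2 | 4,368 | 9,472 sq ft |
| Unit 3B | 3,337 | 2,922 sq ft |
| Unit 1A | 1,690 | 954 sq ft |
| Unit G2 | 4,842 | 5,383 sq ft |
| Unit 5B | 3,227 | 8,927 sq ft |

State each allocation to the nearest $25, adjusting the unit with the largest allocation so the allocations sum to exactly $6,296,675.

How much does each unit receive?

Totals — ownership shares 19,710, floor area 33,134.
Blended shares (45% ownership shares + 55% floor area): Unit 4B 0.1422; Unit PH2 0.2570; Unit 3B 0.1247; Unit 1A 0.0544; Unit G2 0.1999; Unit 5B 0.2219.
Proportional shares: Unit 4B 895,236.73; Unit PH2 1,617,957.42; Unit 3B 785,134.06; Unit 1A 342,666.14; Unit G2 1,258,716.55; Unit 5B 1,396,964.10.
After rounding ($25): Unit 4B $895,225; Unit PH2 $1,617,950; Unit 3B $785,125; Unit 1A $342,675; Unit G2 $1,258,725; Unit 5B $1,396,975. Sum = $6,296,675.
Rounded total matches; no reconciliation needed.

Unit 4B: $895,225; Unit PH2: $1,617,950; Unit 3B: $785,125; Unit 1A: $342,675; Unit G2: $1,258,725; Unit 5B: $1,396,975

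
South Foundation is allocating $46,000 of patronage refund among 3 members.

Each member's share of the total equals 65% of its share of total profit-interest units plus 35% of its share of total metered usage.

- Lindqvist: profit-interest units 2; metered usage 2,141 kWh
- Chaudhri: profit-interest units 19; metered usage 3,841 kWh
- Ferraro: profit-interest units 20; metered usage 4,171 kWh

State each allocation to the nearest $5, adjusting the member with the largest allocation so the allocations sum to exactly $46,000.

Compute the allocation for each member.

Totals — profit-interest units 41, metered usage 10,153.
Blended shares (65% profit-interest units + 35% metered usage): Lindqvist 0.1055; Chaudhri 0.4336; Ferraro 0.4609.
Raw shares: Lindqvist 4,853.60; Chaudhri 19,946.92; Ferraro 21,199.48.
At nearest $5: Lindqvist $4,855; Chaudhri $19,945; Ferraro $21,200. Sum = $46,000.
Sum already equals the total — no adjustment.

Lindqvist: $4,855 · Chaudhri: $19,945 · Ferraro: $21,200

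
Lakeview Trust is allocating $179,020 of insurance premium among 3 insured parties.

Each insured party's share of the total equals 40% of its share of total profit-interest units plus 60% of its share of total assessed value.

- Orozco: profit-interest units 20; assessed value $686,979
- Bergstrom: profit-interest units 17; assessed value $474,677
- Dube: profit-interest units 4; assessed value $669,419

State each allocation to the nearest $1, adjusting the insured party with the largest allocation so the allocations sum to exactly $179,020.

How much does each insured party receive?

Orozco: $75,229 · Bergstrom: $57,536 · Dube: $46,255

Profit-interest units total 41; assessed value total 1,831,075.
Blended shares (40% profit-interest units + 60% assessed value): Orozco 0.4202; Bergstrom 0.3214; Dube 0.2584.
Unrounded shares: Orozco 75,229.35; Bergstrom 57,535.97; Dube 46,254.68.
Rounded to nearest $1: Orozco $75,229; Bergstrom $57,536; Dube $46,255. Sum = $179,020.
Sum already equals the total — no adjustment.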